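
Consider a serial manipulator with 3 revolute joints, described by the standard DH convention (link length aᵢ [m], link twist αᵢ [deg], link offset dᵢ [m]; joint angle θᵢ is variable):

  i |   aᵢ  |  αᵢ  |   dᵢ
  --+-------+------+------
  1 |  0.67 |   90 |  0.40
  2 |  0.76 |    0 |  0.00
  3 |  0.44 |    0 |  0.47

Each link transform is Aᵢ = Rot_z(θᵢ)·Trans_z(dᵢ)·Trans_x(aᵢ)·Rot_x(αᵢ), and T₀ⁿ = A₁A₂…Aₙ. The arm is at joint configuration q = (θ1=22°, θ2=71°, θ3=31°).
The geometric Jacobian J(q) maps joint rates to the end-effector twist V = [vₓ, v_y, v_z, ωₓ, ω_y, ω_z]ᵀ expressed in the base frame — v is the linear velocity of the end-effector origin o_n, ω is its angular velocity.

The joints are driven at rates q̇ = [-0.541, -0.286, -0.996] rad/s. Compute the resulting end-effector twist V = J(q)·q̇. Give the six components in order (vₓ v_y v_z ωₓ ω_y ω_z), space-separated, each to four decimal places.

0.6338 -0.2259 0.0465 -0.4802 1.1886 -0.5410

o_n = [0.9419, -0.1264, 1.5490]
J₁: ẑ×o_n = [0.1264, 0.9419, -0.0000], ω = ẑ
J2: z=[0.3746, -0.9272, 0.0000] o=[0.6212, 0.2510, 0.4000] → [-1.0653, -0.4304, 0.1560, 0.3746, -0.9272, 0.0000]
J3: z=[0.3746, -0.9272, 0.0000] o=[0.8506, 0.3437, 1.1186] → [-0.3990, -0.1612, -0.0915, 0.3746, -0.9272, 0.0000]
V = J·q̇ = [0.6338, -0.2259, 0.0465, -0.4802, 1.1886, -0.5410]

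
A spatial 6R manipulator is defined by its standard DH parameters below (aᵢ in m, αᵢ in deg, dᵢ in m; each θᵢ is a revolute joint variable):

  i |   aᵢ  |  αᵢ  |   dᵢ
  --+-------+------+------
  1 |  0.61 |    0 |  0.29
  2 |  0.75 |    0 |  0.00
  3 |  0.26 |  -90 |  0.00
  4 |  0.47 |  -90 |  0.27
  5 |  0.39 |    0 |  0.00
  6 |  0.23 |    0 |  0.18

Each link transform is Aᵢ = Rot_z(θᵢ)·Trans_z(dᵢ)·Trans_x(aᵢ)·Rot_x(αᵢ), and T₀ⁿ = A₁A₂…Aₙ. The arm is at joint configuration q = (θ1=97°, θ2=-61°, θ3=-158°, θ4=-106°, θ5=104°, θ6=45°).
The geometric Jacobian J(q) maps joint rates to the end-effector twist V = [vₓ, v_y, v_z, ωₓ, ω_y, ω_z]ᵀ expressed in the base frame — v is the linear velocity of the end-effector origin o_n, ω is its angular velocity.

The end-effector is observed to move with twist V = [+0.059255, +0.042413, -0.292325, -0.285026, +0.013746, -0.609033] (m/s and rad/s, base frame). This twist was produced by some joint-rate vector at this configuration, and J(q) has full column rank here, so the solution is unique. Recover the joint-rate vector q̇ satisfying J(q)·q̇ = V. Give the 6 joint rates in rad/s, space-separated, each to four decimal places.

o_n = [0.1366, 0.8410, 0.5112]
J₁: ẑ×o_n = [-0.8410, 0.1366, 0.0000], ω = ẑ
J2: z=[0.0000, 0.0000, 1.0000] o=[-0.0743, 0.6055, 0.2900] → [-0.2356, 0.2110, 0.0000, 0.0000, 0.0000, 1.0000]
J3: z=[0.0000, 0.0000, 1.0000] o=[0.5324, 1.0463, 0.2900] → [0.2053, -0.3958, 0.0000, 0.0000, 0.0000, 1.0000]
J4: z=[0.8480, -0.5299, 0.0000] o=[0.3946, 0.8258, 0.2900] → [-0.1172, -0.1876, -0.1238, 0.8480, -0.5299, 0.0000]
J5: z=[-0.5094, -0.8152, 0.2756] o=[0.6923, 0.7926, 0.7418] → [0.1746, -0.2706, -0.4776, -0.5094, -0.8152, 0.2756]
J6: z=[-0.5094, -0.8152, 0.2756] o=[0.3576, 0.9711, 0.6511] → [0.1499, -0.1322, -0.1139, -0.5094, -0.8152, 0.2756]
q̇ = J⁺·V = [-0.0450, -0.1670, -0.4370, -0.2490, 0.8430, -0.6980]

-0.0450 -0.1670 -0.4370 -0.2490 0.8430 -0.6980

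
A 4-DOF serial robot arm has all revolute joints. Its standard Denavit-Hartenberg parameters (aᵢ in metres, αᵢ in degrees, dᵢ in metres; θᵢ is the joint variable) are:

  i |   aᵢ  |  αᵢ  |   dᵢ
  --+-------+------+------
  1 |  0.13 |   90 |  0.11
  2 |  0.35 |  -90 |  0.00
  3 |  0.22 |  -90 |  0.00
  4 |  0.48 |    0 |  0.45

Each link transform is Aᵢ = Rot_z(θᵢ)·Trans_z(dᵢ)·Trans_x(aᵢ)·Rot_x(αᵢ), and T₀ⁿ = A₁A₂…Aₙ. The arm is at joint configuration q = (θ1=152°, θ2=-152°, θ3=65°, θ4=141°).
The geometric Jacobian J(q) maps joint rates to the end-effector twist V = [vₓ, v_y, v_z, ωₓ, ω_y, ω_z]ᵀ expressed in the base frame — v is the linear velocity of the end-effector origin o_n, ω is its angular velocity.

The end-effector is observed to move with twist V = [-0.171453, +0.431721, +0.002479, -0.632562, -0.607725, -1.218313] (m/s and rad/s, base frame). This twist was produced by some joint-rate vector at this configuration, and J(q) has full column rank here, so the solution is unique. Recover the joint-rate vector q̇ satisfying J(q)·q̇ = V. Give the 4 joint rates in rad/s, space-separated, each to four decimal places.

-0.9400 -0.7820 0.3740 0.1220

o_n = [-0.1092, -0.0002, 0.4342]
J₁: ẑ×o_n = [0.0002, -0.1092, 0.0000], ω = ẑ
J2: z=[0.4695, 0.8829, 0.0000] o=[-0.1148, 0.0610, 0.1100] → [0.2863, -0.1522, -0.0336, 0.4695, 0.8829, 0.0000]
J3: z=[-0.4145, 0.2204, -0.8829] o=[0.1581, -0.0841, -0.0543] → [0.1817, 0.4385, 0.0242, -0.4145, 0.2204, -0.8829]
J4: z=[-0.9050, 0.0025, 0.4255] o=[0.1370, -0.2986, -0.0980] → [-0.1256, 0.3769, -0.2694, -0.9050, 0.0025, 0.4255]
q̇ = J⁺·V = [-0.9400, -0.7820, 0.3740, 0.1220]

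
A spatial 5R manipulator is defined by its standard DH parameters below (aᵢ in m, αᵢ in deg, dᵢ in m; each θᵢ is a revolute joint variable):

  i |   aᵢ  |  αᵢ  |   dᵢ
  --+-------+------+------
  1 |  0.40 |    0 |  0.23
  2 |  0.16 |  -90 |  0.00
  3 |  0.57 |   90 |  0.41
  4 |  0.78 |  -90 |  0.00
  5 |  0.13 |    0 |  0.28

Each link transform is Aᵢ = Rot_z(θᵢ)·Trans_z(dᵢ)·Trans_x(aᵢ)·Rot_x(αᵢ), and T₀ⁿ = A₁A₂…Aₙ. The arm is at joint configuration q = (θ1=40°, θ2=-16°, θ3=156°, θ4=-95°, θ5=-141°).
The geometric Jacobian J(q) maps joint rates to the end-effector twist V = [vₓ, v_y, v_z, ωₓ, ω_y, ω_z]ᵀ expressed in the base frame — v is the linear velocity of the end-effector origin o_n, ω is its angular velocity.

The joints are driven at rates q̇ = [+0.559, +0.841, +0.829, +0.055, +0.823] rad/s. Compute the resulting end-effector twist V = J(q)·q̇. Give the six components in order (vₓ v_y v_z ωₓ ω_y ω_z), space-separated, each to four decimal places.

0.2551 -0.5208 0.4813 -0.9718 0.3963 1.0163

o_n = [-0.0578, -0.2234, -0.1660]
J₁: ẑ×o_n = [0.2234, -0.0578, 0.0000], ω = ẑ
J2: z=[0.0000, 0.0000, 1.0000] o=[0.3064, 0.2571, 0.2300] → [0.4805, -0.3643, 0.0000, 0.0000, 0.0000, 1.0000]
J3: z=[-0.4067, 0.9135, 0.0000] o=[0.4526, 0.3222, 0.2300] → [-0.3617, -0.1611, 0.6882, -0.4067, 0.9135, 0.0000]
J4: z=[0.3716, 0.1654, -0.9135] o=[-0.1899, 0.4850, -0.0018] → [-0.6742, -0.0596, -0.2850, 0.3716, 0.1654, -0.9135]
J5: z=[-0.7959, -0.4498, -0.4052] o=[0.1829, -0.1996, 0.0258] → [0.0766, -0.0551, -0.0894, -0.7959, -0.4498, -0.4052]
V = J·q̇ = [0.2551, -0.5208, 0.4813, -0.9718, 0.3963, 1.0163]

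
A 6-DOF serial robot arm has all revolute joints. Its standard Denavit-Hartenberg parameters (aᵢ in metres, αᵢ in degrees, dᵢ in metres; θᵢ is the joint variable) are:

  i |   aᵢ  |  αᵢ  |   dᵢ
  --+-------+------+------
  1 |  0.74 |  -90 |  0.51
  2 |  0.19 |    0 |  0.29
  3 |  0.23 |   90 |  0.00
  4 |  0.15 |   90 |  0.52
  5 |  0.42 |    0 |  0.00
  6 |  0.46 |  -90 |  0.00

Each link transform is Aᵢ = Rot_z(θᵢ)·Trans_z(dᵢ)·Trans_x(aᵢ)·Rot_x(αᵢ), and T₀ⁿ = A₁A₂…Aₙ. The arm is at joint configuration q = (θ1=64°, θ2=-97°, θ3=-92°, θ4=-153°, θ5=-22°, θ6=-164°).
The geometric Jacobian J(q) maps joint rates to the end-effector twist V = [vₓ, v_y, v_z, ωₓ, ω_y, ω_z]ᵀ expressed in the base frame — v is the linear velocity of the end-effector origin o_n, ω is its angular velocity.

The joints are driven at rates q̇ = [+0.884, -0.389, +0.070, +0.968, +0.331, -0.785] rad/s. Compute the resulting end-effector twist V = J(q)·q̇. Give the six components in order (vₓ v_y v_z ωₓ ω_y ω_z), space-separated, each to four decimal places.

-0.4377 0.1273 -0.3658 0.6274 -0.3640 -0.1043

o_n = [0.0472, 0.6735, 0.2683]
J₁: ẑ×o_n = [-0.6735, 0.0472, 0.0000], ω = ẑ
J2: z=[-0.8988, 0.4384, 0.0000] o=[0.3244, 0.6651, 0.5100] → [-0.1059, -0.2172, 0.1140, -0.8988, 0.4384, 0.0000]
J3: z=[-0.8988, 0.4384, 0.0000] o=[0.0536, 0.7714, 0.6986] → [-0.1886, -0.3867, 0.0908, -0.8988, 0.4384, 0.0000]
J4: z=[0.0686, 0.1406, -0.9877] o=[-0.0460, 0.5672, 0.6626] → [0.0495, -0.0650, -0.0058, 0.0686, 0.1406, -0.9877]
J5: z=[-0.6043, 0.7936, 0.0710] o=[0.1087, 0.7292, 0.1699] → [0.0821, 0.0551, 0.0825, -0.6043, 0.7936, 0.0710]
J6: z=[-0.6043, 0.7936, 0.0710] o=[0.4071, 0.9375, 0.3796] → [-0.0695, -0.0928, 0.4451, -0.6043, 0.7936, 0.0710]
V = J·q̇ = [-0.4377, 0.1273, -0.3658, 0.6274, -0.3640, -0.1043]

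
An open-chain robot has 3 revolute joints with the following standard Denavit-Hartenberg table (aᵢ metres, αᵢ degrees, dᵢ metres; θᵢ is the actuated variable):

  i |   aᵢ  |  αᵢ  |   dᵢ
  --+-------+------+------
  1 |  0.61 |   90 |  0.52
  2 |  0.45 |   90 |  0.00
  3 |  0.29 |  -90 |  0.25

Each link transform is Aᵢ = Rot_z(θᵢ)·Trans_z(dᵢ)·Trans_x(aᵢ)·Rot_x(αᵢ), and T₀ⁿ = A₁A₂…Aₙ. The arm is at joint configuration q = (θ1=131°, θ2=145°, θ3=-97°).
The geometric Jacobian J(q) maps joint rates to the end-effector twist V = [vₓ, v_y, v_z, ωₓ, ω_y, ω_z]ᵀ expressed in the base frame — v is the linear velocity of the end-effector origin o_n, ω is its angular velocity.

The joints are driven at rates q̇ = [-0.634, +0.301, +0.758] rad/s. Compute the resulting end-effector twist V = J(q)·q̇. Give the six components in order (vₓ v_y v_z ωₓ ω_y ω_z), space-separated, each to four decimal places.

0.2627 0.0568 0.0661 -0.0581 0.5256 -0.0131

o_n = [-0.4887, 0.1234, 0.9626]
J₁: ẑ×o_n = [-0.1234, -0.4887, 0.0000], ω = ẑ
J2: z=[0.7547, 0.6561, 0.0000] o=[-0.4002, 0.4604, 0.5200] → [0.2904, -0.3341, -0.1963, 0.7547, 0.6561, 0.0000]
J3: z=[-0.3763, 0.4329, 0.8192] o=[-0.1584, 0.1822, 0.7781] → [0.1280, -0.2011, 0.1651, -0.3763, 0.4329, 0.8192]
V = J·q̇ = [0.2627, 0.0568, 0.0661, -0.0581, 0.5256, -0.0131]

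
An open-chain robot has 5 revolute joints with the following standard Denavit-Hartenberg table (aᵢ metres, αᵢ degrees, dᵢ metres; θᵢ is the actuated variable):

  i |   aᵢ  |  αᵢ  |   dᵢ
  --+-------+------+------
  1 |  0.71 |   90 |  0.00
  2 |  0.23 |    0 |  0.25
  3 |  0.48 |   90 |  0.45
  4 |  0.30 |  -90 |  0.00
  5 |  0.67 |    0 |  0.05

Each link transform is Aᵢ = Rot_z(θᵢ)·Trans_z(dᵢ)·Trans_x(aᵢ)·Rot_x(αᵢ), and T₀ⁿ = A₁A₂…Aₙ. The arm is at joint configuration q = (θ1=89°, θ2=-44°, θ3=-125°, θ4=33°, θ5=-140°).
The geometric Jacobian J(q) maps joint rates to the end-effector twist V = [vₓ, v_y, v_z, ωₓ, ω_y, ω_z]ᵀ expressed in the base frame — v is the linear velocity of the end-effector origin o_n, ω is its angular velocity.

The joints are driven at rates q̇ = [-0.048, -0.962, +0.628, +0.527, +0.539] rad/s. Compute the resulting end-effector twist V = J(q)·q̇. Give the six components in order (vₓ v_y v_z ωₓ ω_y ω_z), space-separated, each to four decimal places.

0.0370 -0.3430 0.1850 0.1213 0.1855 0.5253

o_n = [0.6348, 0.5134, 0.2107]
J₁: ẑ×o_n = [-0.5134, 0.6348, 0.0000], ω = ẑ
J2: z=[0.9998, -0.0175, 0.0000] o=[0.0124, 0.7099, 0.0000] → [-0.0037, -0.2107, -0.1856, 0.9998, -0.0175, 0.0000]
J3: z=[0.9998, -0.0175, 0.0000] o=[0.2652, 0.8710, -0.1598] → [-0.0065, -0.3704, -0.3511, 0.9998, -0.0175, 0.0000]
J4: z=[-0.0033, -0.1908, 0.9816] o=[0.7069, 0.3920, -0.2514] → [-0.2073, -0.0692, -0.0142, -0.0033, -0.1908, 0.9816]
J5: z=[0.8479, 0.5199, 0.1039] o=[0.8660, 0.1422, -0.2994] → [0.2266, -0.4565, 0.4349, 0.8479, 0.5199, 0.1039]
V = J·q̇ = [0.0370, -0.3430, 0.1850, 0.1213, 0.1855, 0.5253]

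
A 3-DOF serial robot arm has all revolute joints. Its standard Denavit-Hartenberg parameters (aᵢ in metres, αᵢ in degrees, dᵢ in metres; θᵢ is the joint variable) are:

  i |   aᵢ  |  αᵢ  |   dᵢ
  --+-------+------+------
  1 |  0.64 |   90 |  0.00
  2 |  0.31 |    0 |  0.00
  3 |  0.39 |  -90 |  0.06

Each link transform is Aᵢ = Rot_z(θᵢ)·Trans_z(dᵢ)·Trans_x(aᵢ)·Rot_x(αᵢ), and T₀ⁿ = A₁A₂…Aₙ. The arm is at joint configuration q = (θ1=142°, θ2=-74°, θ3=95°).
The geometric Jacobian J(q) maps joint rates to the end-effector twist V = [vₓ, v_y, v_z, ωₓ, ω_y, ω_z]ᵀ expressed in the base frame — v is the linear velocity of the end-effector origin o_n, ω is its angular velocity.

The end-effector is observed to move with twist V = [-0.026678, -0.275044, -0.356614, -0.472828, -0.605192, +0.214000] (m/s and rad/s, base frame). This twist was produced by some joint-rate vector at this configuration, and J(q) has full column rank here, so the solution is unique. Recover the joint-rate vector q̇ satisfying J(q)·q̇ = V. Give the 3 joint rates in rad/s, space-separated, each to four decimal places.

o_n = [-0.8216, 0.7181, -0.1582]
J₁: ẑ×o_n = [-0.7181, -0.8216, 0.0000], ω = ẑ
J2: z=[0.6157, 0.7880, 0.0000] o=[-0.5043, 0.3940, 0.0000] → [-0.1247, 0.0974, 0.4495, 0.6157, 0.7880, 0.0000]
J3: z=[0.6157, 0.7880, 0.0000] o=[-0.5717, 0.4466, -0.2980] → [0.1101, -0.0860, 0.3641, 0.6157, 0.7880, 0.0000]
q̇ = J⁺·V = [0.2140, -0.9010, 0.1330]

0.2140 -0.9010 0.1330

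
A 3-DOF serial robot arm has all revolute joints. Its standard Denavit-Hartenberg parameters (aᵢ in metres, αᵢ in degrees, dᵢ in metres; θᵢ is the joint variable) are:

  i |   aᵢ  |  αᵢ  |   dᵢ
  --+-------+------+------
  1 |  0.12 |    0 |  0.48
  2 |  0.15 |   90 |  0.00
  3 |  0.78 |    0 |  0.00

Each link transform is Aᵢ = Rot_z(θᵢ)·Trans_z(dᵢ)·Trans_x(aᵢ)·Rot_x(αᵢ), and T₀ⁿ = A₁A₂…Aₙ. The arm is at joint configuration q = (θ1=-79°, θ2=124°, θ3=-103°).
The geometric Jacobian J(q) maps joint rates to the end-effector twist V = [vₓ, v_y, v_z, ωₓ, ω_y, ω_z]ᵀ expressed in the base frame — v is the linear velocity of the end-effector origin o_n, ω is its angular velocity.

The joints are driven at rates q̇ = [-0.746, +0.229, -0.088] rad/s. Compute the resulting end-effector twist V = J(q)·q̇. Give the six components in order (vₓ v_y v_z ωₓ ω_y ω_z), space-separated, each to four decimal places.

o_n = [0.0049, -0.1358, -0.2800]
J₁: ẑ×o_n = [0.1358, 0.0049, -0.0000], ω = ẑ
J2: z=[0.0000, 0.0000, 1.0000] o=[0.0229, -0.1178, 0.4800] → [0.0180, -0.0180, 0.0000, 0.0000, 0.0000, 1.0000]
J3: z=[0.7071, -0.7071, 0.0000] o=[0.1290, -0.0117, 0.4800] → [0.5374, 0.5374, -0.1755, 0.7071, -0.7071, 0.0000]
V = J·q̇ = [-0.1445, -0.0551, 0.0154, -0.0622, 0.0622, -0.5170]

-0.1445 -0.0551 0.0154 -0.0622 0.0622 -0.5170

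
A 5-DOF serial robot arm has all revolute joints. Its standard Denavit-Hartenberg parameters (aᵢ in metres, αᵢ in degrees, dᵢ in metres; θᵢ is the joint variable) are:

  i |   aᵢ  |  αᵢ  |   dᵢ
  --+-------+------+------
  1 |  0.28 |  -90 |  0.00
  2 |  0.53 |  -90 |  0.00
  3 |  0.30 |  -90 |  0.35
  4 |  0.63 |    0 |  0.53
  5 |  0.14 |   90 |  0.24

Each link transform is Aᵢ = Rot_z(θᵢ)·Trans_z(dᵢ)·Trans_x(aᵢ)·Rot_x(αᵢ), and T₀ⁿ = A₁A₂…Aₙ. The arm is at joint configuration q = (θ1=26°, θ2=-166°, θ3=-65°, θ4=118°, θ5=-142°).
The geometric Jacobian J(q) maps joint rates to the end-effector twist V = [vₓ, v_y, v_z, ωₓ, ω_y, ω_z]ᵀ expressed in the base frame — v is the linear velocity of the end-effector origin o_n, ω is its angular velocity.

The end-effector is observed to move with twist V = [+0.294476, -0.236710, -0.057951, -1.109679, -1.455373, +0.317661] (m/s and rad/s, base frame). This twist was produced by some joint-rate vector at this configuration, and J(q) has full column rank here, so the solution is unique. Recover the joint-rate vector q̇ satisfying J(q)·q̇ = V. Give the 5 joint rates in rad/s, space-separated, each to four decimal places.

o_n = [-0.8102, -0.6240, 0.1657]
J₁: ẑ×o_n = [0.6240, -0.8102, 0.0000], ω = ẑ
J2: z=[-0.4384, 0.8988, 0.0000] o=[0.2517, 0.1227, 0.0000] → [0.1489, 0.0726, 1.2817, -0.4384, 0.8988, 0.0000]
J3: z=[0.2174, 0.1061, 0.9703] o=[-0.2105, -0.1027, 0.1282] → [0.5098, -0.5899, -0.0498, 0.2174, 0.1061, 0.9703]
J4: z=[-0.6051, -0.7653, 0.2193] o=[-0.3642, 0.1249, 0.4985] → [0.4189, -0.2992, 0.1118, -0.6051, -0.7653, 0.2193]
J5: z=[-0.6051, -0.7653, 0.2193] o=[-0.5794, -0.5275, 0.0447] → [-0.0714, 0.0226, -0.1183, -0.6051, -0.7653, 0.2193]
q̇ = J⁺·V = [0.0810, -0.0550, -0.1660, 0.9510, 0.8630]

0.0810 -0.0550 -0.1660 0.9510 0.8630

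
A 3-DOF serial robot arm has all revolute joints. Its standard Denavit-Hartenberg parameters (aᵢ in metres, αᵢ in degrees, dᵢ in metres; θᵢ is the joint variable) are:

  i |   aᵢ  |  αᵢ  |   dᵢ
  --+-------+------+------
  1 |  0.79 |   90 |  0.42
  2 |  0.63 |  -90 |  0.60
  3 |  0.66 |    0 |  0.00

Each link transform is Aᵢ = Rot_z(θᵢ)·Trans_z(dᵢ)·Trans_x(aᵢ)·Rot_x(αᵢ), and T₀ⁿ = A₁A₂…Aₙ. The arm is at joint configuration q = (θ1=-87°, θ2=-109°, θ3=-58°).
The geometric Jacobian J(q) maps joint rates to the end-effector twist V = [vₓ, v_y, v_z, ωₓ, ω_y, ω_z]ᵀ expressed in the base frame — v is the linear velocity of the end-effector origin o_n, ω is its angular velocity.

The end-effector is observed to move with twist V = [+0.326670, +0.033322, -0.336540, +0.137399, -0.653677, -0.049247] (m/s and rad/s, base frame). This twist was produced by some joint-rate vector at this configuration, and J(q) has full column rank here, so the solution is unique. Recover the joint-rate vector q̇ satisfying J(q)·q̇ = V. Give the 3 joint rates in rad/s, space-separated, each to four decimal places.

0.1780 -0.1030 0.6980

o_n = [-1.1335, -0.5311, -0.5064]
J₁: ẑ×o_n = [0.5311, -1.1335, 0.0000], ω = ẑ
J2: z=[-0.9986, -0.0523, 0.0000] o=[0.0413, -0.7889, 0.4200] → [0.0485, -0.9251, -0.3190, -0.9986, -0.0523, 0.0000]
J3: z=[0.0495, -0.9442, -0.3256] o=[-0.5686, -0.6155, -0.1757] → [0.3397, 0.2003, -0.5292, 0.0495, -0.9442, -0.3256]
q̇ = J⁺·V = [0.1780, -0.1030, 0.6980]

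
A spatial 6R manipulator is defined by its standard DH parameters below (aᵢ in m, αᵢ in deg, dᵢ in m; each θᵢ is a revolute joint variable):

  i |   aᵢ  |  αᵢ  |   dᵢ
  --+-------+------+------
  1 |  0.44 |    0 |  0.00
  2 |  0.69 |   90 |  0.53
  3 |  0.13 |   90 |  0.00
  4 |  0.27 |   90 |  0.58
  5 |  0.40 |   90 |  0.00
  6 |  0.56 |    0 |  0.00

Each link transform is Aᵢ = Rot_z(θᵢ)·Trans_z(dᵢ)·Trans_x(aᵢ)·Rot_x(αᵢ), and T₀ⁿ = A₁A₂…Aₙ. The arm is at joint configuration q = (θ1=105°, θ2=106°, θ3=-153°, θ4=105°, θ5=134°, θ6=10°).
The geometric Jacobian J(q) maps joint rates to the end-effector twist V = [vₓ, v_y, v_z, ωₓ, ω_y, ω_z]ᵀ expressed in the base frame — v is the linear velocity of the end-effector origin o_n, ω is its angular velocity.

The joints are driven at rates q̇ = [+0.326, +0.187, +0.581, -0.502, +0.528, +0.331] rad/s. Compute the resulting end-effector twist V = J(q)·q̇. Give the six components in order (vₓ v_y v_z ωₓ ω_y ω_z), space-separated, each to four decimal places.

0.5746 0.0542 -0.8730 -0.2515 0.9544 0.0670

o_n = [0.2166, 0.2124, 1.5090]
J₁: ẑ×o_n = [-0.2124, 0.2166, 0.0000], ω = ẑ
J2: z=[0.0000, 0.0000, 1.0000] o=[-0.1139, 0.4250, 0.0000] → [0.2127, 0.3305, -0.0000, 0.0000, 0.0000, 1.0000]
J3: z=[-0.5150, 0.8572, 0.0000] o=[-0.7053, 0.0696, 0.5300] → [0.8392, 0.5042, -0.8637, -0.5150, 0.8572, 0.0000]
J4: z=[0.3891, 0.2338, 0.8910] o=[-0.6060, 0.1293, 0.4710] → [0.1687, 0.3290, -0.1600, 0.3891, 0.2338, 0.8910]
J5: z=[0.6044, 0.6651, -0.4385] o=[-0.5680, 0.4564, 1.0195] → [0.2186, -0.6399, -0.6693, 0.6044, 0.6651, -0.4385]
J6: z=[-0.2297, 0.6726, 0.7035] o=[-0.2629, 0.3266, 1.2432] → [0.2592, 0.3984, -0.2962, -0.2297, 0.6726, 0.7035]
V = J·q̇ = [0.5746, 0.0542, -0.8730, -0.2515, 0.9544, 0.0670]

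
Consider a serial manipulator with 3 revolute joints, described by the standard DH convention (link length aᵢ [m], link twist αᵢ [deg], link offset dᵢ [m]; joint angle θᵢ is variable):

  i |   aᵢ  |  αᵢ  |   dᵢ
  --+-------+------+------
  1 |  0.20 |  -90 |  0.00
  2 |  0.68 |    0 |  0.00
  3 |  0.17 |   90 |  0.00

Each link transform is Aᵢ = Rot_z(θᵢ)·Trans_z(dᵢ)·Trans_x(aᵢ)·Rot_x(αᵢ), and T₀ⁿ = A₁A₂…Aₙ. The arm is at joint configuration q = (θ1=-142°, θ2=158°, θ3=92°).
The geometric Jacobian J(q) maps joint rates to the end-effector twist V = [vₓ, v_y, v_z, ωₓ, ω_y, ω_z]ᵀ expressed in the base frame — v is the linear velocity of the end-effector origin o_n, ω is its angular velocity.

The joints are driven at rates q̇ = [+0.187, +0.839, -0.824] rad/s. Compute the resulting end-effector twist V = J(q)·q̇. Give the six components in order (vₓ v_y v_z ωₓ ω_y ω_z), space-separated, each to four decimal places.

0.1103 0.2021 0.5298 0.0092 -0.0118 0.1870

o_n = [0.3850, 0.3008, -0.0950]
J₁: ẑ×o_n = [-0.3008, 0.3850, 0.0000], ω = ẑ
J2: z=[0.6157, -0.7880, 0.0000] o=[-0.1576, -0.1231, 0.0000] → [0.0748, 0.0585, 0.6886, 0.6157, -0.7880, 0.0000]
J3: z=[0.6157, -0.7880, 0.0000] o=[0.3392, 0.2650, -0.2547] → [-0.1259, -0.0984, 0.0581, 0.6157, -0.7880, 0.0000]
V = J·q̇ = [0.1103, 0.2021, 0.5298, 0.0092, -0.0118, 0.1870]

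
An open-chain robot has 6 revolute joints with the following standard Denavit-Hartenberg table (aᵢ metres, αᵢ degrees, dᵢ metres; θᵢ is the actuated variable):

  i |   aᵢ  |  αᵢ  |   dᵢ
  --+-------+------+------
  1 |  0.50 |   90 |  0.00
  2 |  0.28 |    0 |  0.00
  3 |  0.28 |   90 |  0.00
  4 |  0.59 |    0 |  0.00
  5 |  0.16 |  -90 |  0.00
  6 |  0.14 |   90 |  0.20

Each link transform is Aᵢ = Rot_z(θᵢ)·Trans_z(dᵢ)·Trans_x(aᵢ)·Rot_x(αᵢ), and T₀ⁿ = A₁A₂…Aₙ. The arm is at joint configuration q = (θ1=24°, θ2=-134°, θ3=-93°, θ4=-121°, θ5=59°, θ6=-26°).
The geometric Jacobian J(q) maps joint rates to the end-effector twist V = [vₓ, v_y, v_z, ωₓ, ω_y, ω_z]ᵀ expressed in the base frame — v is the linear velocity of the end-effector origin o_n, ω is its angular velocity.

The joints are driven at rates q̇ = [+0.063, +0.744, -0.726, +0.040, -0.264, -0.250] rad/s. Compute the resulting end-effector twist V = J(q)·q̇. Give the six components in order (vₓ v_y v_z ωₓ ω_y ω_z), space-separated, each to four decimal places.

0.0978 0.1289 -0.1424 -0.0525 0.0854 -0.2512

o_n = [-0.1288, 0.6697, 0.0503]
J₁: ẑ×o_n = [-0.6697, -0.1288, 0.0000], ω = ẑ
J2: z=[0.4067, -0.9135, 0.0000] o=[0.4568, 0.2034, 0.0000] → [-0.0459, -0.0204, -0.3453, 0.4067, -0.9135, 0.0000]
J3: z=[0.4067, -0.9135, 0.0000] o=[0.2791, 0.1243, -0.2014] → [-0.2299, -0.1024, -0.1508, 0.4067, -0.9135, 0.0000]
J4: z=[0.6681, 0.2975, 0.6820] o=[0.1046, 0.0466, 0.0034] → [-0.4110, -0.1906, 0.4858, 0.6681, 0.2975, 0.6820]
J5: z=[0.6681, 0.2975, 0.6820] o=[0.0883, 0.5929, -0.2189] → [0.0277, -0.3279, 0.1159, 0.6681, 0.2975, 0.6820]
J6: z=[-0.3592, -0.6738, 0.6457] o=[-0.0160, 0.7011, -0.1639] → [-0.1241, 0.0041, -0.0647, -0.3592, -0.6738, 0.6457]
V = J·q̇ = [0.0978, 0.1289, -0.1424, -0.0525, 0.0854, -0.2512]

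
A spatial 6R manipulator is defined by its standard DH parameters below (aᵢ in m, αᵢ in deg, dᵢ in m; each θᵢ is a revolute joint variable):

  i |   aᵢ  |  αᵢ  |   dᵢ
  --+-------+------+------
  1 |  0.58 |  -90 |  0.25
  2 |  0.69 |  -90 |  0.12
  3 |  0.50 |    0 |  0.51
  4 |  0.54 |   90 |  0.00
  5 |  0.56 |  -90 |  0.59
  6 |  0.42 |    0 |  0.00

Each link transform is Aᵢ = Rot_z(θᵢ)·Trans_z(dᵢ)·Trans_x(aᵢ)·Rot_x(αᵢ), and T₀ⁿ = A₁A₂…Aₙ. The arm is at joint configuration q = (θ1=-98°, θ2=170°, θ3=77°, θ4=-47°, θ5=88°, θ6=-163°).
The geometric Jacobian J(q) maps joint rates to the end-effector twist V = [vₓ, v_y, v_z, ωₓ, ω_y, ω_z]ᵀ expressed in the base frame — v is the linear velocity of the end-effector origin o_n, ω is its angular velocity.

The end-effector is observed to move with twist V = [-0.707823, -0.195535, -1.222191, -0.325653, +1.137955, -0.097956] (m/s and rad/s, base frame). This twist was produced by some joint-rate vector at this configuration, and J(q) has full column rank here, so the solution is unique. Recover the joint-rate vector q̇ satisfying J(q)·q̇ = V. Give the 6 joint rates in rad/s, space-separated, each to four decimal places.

o_n = [0.1366, 1.1346, 0.6248]
J₁: ẑ×o_n = [-1.1346, 0.1366, 0.0000], ω = ẑ
J2: z=[0.9903, -0.1392, 0.0000] o=[-0.0807, -0.5744, 0.2500] → [-0.0522, -0.3712, 1.7226, 0.9903, -0.1392, 0.0000]
J3: z=[0.0242, 0.1720, 0.9848] o=[0.1327, 0.0818, 0.1302] → [-0.9517, -0.0081, 0.0248, 0.0242, 0.1720, 0.9848]
J4: z=[0.0242, 0.1720, 0.9848] o=[-0.3220, 0.3470, 0.6129] → [-0.7735, 0.4514, -0.0598, 0.0242, 0.1720, 0.9848]
J5: z=[0.9261, 0.3671, -0.0868] o=[-0.5253, 0.8407, 0.5317] → [0.0597, -0.1437, 0.0292, 0.9261, 0.3671, -0.0868]
J6: z=[0.3771, -0.9076, 0.1847] o=[0.0273, 1.1714, 1.0287] → [0.3733, 0.1725, 0.0853, 0.3771, -0.9076, 0.1847]
q̇ = J⁺·V = [0.9630, -0.6960, -0.1540, -0.6690, 0.8110, -0.9750]

0.9630 -0.6960 -0.1540 -0.6690 0.8110 -0.9750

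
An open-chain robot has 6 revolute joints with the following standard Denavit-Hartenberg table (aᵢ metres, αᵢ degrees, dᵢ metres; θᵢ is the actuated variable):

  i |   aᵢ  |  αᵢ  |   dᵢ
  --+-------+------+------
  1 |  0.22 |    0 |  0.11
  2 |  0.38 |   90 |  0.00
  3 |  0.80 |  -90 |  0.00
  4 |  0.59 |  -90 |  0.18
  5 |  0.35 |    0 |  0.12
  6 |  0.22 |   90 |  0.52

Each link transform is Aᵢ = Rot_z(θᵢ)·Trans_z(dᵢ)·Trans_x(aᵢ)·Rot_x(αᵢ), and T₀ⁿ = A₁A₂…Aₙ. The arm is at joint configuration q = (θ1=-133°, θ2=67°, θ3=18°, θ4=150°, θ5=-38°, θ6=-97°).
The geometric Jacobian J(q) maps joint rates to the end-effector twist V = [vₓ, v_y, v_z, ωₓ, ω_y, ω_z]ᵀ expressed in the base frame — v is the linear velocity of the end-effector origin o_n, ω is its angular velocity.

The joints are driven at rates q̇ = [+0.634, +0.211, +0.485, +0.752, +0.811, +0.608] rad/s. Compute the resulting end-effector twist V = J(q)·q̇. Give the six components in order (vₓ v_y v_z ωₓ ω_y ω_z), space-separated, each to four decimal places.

-0.3979 -0.0461 -0.2073 -1.9347 0.1316 1.3409

o_n = [-0.2989, -0.3161, 0.5923]
J₁: ẑ×o_n = [0.3161, -0.2989, 0.0000], ω = ẑ
J2: z=[0.0000, 0.0000, 1.0000] o=[-0.1500, -0.1609, 0.1100] → [0.1552, -0.1489, 0.0000, 0.0000, 0.0000, 1.0000]
J3: z=[-0.9135, -0.4067, 0.0000] o=[0.0045, -0.5080, 0.1100] → [-0.1962, 0.4406, -0.2988, -0.9135, -0.4067, 0.0000]
J4: z=[-0.1257, 0.2823, 0.9511] o=[0.3140, -1.2031, 0.3572] → [-0.7772, -0.5533, 0.0615, -0.1257, 0.2823, 0.9511]
J5: z=[-0.9846, 0.0822, -0.1545] o=[0.3632, -0.5884, 0.3705] → [0.0603, 0.3207, -0.2137, -0.9846, 0.0822, -0.1545]
J6: z=[-0.9846, 0.0822, -0.1545] o=[0.2516, -0.2541, 0.4831] → [-0.0006, 0.1926, 0.1063, -0.9846, 0.0822, -0.1545]
V = J·q̇ = [-0.3979, -0.0461, -0.2073, -1.9347, 0.1316, 1.3409]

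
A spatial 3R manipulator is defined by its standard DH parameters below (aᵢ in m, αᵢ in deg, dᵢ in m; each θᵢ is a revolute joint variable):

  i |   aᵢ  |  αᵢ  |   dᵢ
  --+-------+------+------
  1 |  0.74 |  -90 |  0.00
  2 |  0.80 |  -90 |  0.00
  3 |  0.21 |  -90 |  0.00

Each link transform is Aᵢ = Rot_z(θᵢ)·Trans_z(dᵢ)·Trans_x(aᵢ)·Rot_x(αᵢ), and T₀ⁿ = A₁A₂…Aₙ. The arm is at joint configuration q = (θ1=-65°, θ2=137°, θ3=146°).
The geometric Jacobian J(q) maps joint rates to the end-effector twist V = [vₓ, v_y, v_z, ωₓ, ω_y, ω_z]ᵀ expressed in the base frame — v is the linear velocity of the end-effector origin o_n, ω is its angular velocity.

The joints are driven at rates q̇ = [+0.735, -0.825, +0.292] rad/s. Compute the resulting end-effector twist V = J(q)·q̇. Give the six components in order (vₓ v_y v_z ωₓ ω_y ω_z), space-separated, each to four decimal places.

o_n = [0.0129, -0.3054, -0.4269]
J₁: ẑ×o_n = [0.3054, 0.0129, -0.0000], ω = ẑ
J2: z=[0.9063, 0.4226, 0.0000] o=[0.3127, -0.6707, 0.0000] → [-0.1804, 0.3869, 0.4578, 0.9063, 0.4226, 0.0000]
J3: z=[-0.2882, 0.6181, 0.7314] o=[0.0655, -0.1404, -0.5456] → [0.1941, -0.0043, 0.0801, -0.2882, 0.6181, 0.7314]
V = J·q̇ = [0.4300, -0.3110, -0.3543, -0.8319, -0.1682, 0.9486]

0.4300 -0.3110 -0.3543 -0.8319 -0.1682 0.9486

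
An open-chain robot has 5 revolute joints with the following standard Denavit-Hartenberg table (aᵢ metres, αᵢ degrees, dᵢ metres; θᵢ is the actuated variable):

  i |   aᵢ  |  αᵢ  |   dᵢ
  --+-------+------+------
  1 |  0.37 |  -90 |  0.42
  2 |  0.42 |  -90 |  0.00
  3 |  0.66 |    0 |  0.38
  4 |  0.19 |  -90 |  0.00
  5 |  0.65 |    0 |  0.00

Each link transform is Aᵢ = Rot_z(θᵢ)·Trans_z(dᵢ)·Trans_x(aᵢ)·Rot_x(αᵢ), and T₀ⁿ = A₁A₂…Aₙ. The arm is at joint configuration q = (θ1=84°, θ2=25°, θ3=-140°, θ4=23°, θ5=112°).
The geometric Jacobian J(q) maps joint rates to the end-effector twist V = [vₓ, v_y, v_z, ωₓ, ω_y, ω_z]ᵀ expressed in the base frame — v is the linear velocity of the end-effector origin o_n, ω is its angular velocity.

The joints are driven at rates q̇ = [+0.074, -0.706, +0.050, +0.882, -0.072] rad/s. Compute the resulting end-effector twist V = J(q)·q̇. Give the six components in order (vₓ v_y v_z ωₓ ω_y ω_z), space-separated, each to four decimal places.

-0.0942 -0.2114 0.0612 0.6874 -0.5268 -0.7436

o_n = [-0.3318, 0.4457, 0.6477]
J₁: ẑ×o_n = [-0.4457, -0.3318, 0.0000], ω = ẑ
J2: z=[-0.9945, 0.1045, 0.0000] o=[0.0387, 0.3680, 0.4200] → [0.0238, 0.2265, -0.0385, -0.9945, 0.1045, 0.0000]
J3: z=[-0.0442, -0.4203, -0.9063] o=[0.0785, 0.7465, 0.2425] → [-0.4430, 0.3897, -0.1591, -0.0442, -0.4203, -0.9063]
J4: z=[-0.0442, -0.4203, -0.9063] o=[-0.4081, 0.1755, 0.1118] → [0.0196, -0.0455, 0.0201, -0.0442, -0.4203, -0.9063]
J5: z=[-0.3671, 0.8506, -0.3766] o=[-0.5847, 0.1154, 0.1482] → [0.5492, 0.0881, -0.3363, -0.3671, 0.8506, -0.3766]
V = J·q̇ = [-0.0942, -0.2114, 0.0612, 0.6874, -0.5268, -0.7436]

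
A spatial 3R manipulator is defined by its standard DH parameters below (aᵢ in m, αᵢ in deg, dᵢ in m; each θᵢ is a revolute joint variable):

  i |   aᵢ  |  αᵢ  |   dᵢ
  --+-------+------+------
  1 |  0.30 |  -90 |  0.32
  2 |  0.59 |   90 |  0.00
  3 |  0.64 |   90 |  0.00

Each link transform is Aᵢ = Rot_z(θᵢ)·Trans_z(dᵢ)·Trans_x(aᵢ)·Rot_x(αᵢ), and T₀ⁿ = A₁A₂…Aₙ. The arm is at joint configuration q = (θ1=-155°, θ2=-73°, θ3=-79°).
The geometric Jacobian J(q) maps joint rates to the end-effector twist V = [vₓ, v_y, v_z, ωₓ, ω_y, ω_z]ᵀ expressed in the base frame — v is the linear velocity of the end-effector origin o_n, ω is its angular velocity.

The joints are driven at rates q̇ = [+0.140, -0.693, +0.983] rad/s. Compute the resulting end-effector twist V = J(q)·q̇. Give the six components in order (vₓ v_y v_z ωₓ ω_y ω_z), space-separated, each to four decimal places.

o_n = [-0.7261, 0.3546, 1.0010]
J₁: ẑ×o_n = [-0.3546, -0.7261, 0.0000], ω = ẑ
J2: z=[0.4226, -0.9063, 0.0000] o=[-0.2719, -0.1268, 0.3200] → [-0.6172, -0.2878, -0.2082, 0.4226, -0.9063, 0.0000]
J3: z=[0.8667, 0.4042, 0.2924] o=[-0.4282, -0.1997, 0.8842] → [-0.1149, -0.1883, 0.6008, 0.8667, 0.4042, 0.2924]
V = J·q̇ = [0.2652, -0.0873, 0.7349, 0.5591, 1.0254, 0.4274]

0.2652 -0.0873 0.7349 0.5591 1.0254 0.4274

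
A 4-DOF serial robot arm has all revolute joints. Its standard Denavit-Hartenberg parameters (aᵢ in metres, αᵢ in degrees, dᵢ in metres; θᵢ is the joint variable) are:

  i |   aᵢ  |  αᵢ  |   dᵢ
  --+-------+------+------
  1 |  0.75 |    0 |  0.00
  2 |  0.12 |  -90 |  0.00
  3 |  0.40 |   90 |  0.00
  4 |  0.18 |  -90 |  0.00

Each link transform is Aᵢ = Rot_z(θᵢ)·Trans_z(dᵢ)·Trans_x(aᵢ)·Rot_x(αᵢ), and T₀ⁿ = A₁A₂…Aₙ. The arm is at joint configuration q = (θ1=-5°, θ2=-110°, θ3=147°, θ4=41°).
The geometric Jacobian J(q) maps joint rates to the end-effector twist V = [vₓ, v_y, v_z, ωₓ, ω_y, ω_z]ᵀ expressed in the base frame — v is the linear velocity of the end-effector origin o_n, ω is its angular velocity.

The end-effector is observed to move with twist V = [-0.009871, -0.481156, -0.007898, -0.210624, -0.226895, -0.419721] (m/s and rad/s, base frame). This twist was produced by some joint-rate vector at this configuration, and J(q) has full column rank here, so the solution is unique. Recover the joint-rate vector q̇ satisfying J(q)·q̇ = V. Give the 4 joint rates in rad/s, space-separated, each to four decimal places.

-0.5150 0.5490 -0.0950 0.5410

o_n = [0.9934, 0.1833, -0.2918]
J₁: ẑ×o_n = [-0.1833, 0.9934, 0.0000], ω = ẑ
J2: z=[0.0000, 0.0000, 1.0000] o=[0.7471, -0.0654, 0.0000] → [-0.2486, 0.2462, 0.0000, 0.0000, 0.0000, 1.0000]
J3: z=[0.9063, -0.4226, 0.0000] o=[0.6964, -0.1741, 0.0000] → [0.1233, 0.2645, 0.4494, 0.9063, -0.4226, 0.0000]
J4: z=[-0.2302, -0.4936, -0.8387] o=[0.8382, 0.1299, -0.2179] → [0.0813, -0.1472, 0.0643, -0.2302, -0.4936, -0.8387]
q̇ = J⁺·V = [-0.5150, 0.5490, -0.0950, 0.5410]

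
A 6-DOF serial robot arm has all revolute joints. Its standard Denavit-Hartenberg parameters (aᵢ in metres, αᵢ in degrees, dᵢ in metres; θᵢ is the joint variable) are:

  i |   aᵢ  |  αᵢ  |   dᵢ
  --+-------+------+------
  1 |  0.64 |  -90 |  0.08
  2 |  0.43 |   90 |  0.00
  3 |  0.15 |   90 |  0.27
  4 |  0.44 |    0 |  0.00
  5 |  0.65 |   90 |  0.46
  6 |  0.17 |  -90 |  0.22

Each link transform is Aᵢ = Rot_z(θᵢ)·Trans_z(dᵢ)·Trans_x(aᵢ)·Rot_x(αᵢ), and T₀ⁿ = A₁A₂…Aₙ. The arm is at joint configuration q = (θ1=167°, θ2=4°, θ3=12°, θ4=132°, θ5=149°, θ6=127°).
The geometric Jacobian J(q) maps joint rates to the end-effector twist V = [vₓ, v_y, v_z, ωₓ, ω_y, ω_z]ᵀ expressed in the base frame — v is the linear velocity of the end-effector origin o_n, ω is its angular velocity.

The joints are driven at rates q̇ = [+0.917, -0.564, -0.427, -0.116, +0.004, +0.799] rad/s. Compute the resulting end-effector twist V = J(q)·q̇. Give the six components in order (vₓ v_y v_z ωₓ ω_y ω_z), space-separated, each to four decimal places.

o_n = [-0.7768, 0.8320, 0.0762]
J₁: ẑ×o_n = [-0.8320, -0.7768, 0.0000], ω = ẑ
J2: z=[-0.2250, -0.9744, 0.0000] o=[-0.6236, 0.1440, 0.0800] → [0.0037, -0.0009, -0.3041, -0.2250, -0.9744, 0.0000]
J3: z=[-0.0680, 0.0157, 0.9976] o=[-1.0416, 0.2405, 0.0500] → [-0.5897, 0.2659, -0.0444, -0.0680, 0.0157, 0.9976]
J4: z=[0.0179, 0.9997, -0.0145] o=[-1.2095, 0.2472, 0.3091] → [-0.2244, -0.0021, -0.4221, 0.0179, 0.9997, -0.0145]
J5: z=[0.0179, 0.9997, -0.0145] o=[-0.9381, 0.2474, 0.6554] → [-0.5706, 0.0081, -0.1507, 0.0179, 0.9997, -0.0145]
J6: z=[0.9922, -0.0196, -0.1234] o=[-1.0102, 0.6994, 0.0038] → [0.0149, -0.1006, 0.1362, 0.9922, -0.0196, -0.1234]
V = J·q̇ = [-0.4776, -0.9055, 0.3476, 0.9466, 0.4152, 0.3941]

-0.4776 -0.9055 0.3476 0.9466 0.4152 0.3941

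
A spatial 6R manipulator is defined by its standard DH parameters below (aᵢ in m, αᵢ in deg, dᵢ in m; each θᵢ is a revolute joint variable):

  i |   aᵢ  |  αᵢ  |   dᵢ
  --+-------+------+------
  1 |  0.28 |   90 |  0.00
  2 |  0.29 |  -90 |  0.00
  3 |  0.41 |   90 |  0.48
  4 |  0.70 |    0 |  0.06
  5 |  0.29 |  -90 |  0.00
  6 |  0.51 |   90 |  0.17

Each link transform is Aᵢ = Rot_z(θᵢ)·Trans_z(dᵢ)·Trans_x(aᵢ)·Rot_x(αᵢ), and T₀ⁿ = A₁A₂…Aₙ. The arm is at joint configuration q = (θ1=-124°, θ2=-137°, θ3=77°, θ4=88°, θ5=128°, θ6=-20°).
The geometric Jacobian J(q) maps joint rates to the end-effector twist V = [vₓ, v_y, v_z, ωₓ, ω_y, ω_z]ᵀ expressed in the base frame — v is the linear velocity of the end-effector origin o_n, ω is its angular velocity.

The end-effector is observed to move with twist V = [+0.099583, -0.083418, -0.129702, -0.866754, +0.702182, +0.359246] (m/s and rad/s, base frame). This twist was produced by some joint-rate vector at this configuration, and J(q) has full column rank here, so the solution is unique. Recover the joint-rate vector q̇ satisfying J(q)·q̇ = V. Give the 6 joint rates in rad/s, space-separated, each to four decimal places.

o_n = [-0.2924, -0.1859, -0.7715]
J₁: ẑ×o_n = [0.1859, -0.2924, 0.0000], ω = ẑ
J2: z=[-0.8290, 0.5592, 0.0000] o=[-0.1566, -0.2321, 0.0000] → [-0.4314, -0.6396, 0.0376, -0.8290, 0.5592, 0.0000]
J3: z=[-0.3814, -0.5654, -0.7314] o=[-0.0380, -0.0563, -0.1978] → [0.2296, -0.0327, -0.0944, -0.3814, -0.5654, -0.7314]
J4: z=[0.2120, 0.7166, -0.6645] o=[0.1479, -0.4952, -0.6117] → [0.0910, 0.3264, 0.3811, 0.2120, 0.7166, -0.6645]
J5: z=[0.2120, 0.7166, -0.6645] o=[-0.0842, -0.8577, -1.1670] → [0.7298, 0.0545, 0.2916, 0.2120, 0.7166, -0.6645]
J6: z=[0.8374, 0.2173, 0.5015] o=[-0.2303, -0.6655, -1.0063] → [-0.1895, -0.2278, 0.4151, 0.8374, 0.2173, 0.5015]
q̇ = J⁺·V = [0.8860, 0.4110, -0.4870, 0.6040, -0.0270, -0.9960]

0.8860 0.4110 -0.4870 0.6040 -0.0270 -0.9960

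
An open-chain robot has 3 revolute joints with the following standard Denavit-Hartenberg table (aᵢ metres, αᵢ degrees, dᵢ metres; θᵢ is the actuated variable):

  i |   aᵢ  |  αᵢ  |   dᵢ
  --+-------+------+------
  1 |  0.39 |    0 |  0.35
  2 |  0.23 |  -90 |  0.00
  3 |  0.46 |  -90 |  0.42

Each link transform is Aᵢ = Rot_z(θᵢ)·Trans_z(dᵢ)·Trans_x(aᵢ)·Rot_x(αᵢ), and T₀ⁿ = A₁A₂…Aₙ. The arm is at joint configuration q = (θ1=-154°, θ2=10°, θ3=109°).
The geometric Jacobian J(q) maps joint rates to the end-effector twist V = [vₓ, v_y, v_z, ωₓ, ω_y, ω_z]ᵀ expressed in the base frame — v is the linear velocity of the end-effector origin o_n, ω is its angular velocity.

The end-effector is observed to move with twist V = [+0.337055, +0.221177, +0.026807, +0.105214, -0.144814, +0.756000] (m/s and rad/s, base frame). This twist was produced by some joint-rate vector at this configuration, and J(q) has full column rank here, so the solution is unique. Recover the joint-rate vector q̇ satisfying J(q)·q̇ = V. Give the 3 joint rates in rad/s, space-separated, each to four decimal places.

-0.1080 0.8640 0.1790

o_n = [-0.1686, -0.5579, -0.0849]
J₁: ẑ×o_n = [0.5579, -0.1686, 0.0000], ω = ẑ
J2: z=[0.0000, 0.0000, 1.0000] o=[-0.3505, -0.1710, 0.3500] → [0.3870, 0.1820, -0.0000, 0.0000, 0.0000, 1.0000]
J3: z=[0.5878, -0.8090, 0.0000] o=[-0.5366, -0.3062, 0.3500] → [0.3519, 0.2557, 0.1498, 0.5878, -0.8090, 0.0000]
q̇ = J⁺·V = [-0.1080, 0.8640, 0.1790]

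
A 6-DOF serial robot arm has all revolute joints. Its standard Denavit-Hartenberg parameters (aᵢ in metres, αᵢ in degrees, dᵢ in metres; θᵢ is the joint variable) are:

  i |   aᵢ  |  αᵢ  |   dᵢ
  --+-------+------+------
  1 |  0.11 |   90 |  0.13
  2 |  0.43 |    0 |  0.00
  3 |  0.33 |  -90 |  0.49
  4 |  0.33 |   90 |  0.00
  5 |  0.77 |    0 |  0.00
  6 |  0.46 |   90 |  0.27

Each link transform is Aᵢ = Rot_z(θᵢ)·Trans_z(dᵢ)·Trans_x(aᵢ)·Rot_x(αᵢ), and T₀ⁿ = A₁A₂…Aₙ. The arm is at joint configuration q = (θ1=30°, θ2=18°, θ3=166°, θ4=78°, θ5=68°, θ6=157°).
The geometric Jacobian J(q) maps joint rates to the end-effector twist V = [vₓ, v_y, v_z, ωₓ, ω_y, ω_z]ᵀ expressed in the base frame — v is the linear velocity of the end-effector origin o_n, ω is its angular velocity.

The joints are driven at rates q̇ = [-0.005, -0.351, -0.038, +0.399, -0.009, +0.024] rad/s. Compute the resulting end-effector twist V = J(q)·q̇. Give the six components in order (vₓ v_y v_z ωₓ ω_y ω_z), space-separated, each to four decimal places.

-0.1004 0.1052 0.1138 -0.1815 0.3408 -0.4041

o_n = [0.0367, -0.2783, -0.1705]
J₁: ẑ×o_n = [0.2783, 0.0367, -0.0000], ω = ẑ
J2: z=[0.5000, -0.8660, 0.0000] o=[0.0953, 0.0550, 0.1300] → [0.2603, 0.1503, -0.2174, 0.5000, -0.8660, 0.0000]
J3: z=[0.5000, -0.8660, 0.0000] o=[0.4494, 0.2595, 0.2629] → [0.3753, 0.2167, -0.6263, 0.5000, -0.8660, 0.0000]
J4: z=[0.0604, 0.0349, -0.9976] o=[0.4093, -0.3295, 0.2399] → [0.0367, 0.3965, 0.0161, 0.0604, 0.0349, -0.9976]
J5: z=[-0.7411, -0.6679, -0.0682] o=[0.1887, -0.0842, 0.2351] → [0.2577, -0.2902, 0.0424, -0.7411, -0.6679, -0.0682]
J6: z=[-0.7411, -0.6679, -0.0682] o=[0.0389, 0.1552, -0.4813] → [-0.2372, 0.2305, 0.3198, -0.7411, -0.6679, -0.0682]
V = J·q̇ = [-0.1004, 0.1052, 0.1138, -0.1815, 0.3408, -0.4041]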